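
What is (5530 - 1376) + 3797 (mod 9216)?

5530 - 1376 = 4154
4154 + 3797 = 7951

7951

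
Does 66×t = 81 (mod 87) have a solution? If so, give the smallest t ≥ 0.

gcd(66, 87) = 3, and 3 | 81, so solutions exist.
Divide through by 3: 22×t mod 29 = 27.
22⁻¹ ≡ 4 (mod 29).
t ≡ 4×27 ≡ 21 (mod 29).
The smallest non-negative solution is t = 21.

21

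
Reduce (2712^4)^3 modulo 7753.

(2712)^4 ≡ 6438 (mod 7753)
(6438)^3 ≡ 766 (mod 7753)

766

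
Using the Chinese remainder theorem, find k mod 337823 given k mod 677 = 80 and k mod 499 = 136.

273588

677⁻¹ mod 499: 677*328 ≡ 1 (mod 499), so 677⁻¹ ≡ 328.
k = 80 + 677*((136 − 80)*328 mod 499) = 80 + 677*404 = 273588.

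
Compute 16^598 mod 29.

7

16^1 ≡ 16 (mod 29)
16^2 ≡ 16^2 = 256 ≡ 24 (mod 29)
16^4 ≡ 24^2 = 576 ≡ 25 (mod 29)
16^8 ≡ 25^2 = 625 ≡ 16 (mod 29)
16^16 ≡ 16^2 = 256 ≡ 24 (mod 29)
16^32 ≡ 24^2 = 576 ≡ 25 (mod 29)
16^64 ≡ 25^2 = 625 ≡ 16 (mod 29)
16^128 ≡ 16^2 = 256 ≡ 24 (mod 29)
16^256 ≡ 24^2 = 576 ≡ 25 (mod 29)
16^512 ≡ 25^2 = 625 ≡ 16 (mod 29)
16^598 = 16^512 · 16^64 · 16^16 · 16^4 · 16^2 ≡ 16 · 16 · 24 · 25 · 24 (mod 29).
Accumulate the product:
16 · 16 = 256 ≡ 24
24 · 24 = 576 ≡ 25
25 · 25 = 625 ≡ 16
16 · 24 = 384 ≡ 7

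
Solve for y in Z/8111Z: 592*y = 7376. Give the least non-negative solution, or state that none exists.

gcd(592, 8111) = 1, so a unique solution mod 8111 exists.
592⁻¹ ≡ 1329 (mod 8111).
y ≡ 1329*7376 ≡ 4616 (mod 8111).

4616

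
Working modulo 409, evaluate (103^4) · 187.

(103)^4 ≡ 216 (mod 409)
216 · 187 = 40392 ≡ 310 (mod 409)

310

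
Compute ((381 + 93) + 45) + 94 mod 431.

182

381 + 93 = 474 ≡ 43 (mod 431)
43 + 45 = 88
88 + 94 = 182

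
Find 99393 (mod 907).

530

99393 = 109·907 + 530, so 99393 ≡ 530 (mod 907).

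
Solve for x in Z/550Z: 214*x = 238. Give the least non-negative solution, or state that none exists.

217

gcd(214, 550) = 2, and 2 | 238, so solutions exist.
Divide through by 2: 107*x ≡ 119 mod 275.
107⁻¹ ≡ 18 (mod 275).
x ≡ 18*119 ≡ 217 (mod 275).
The smallest non-negative solution is x = 217.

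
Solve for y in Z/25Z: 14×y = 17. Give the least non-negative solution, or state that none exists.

gcd(14, 25) = 1, so a unique solution mod 25 exists.
14⁻¹ ≡ 9 (mod 25).
y ≡ 9×17 ≡ 3 (mod 25).

3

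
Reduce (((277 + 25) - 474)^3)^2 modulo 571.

485

277 + 25 = 302
302 - 474 = -172 ≡ 399 (mod 571)
(399)^3 ≡ 304 (mod 571)
(304)^2 ≡ 485 (mod 571)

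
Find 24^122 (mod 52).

4

122 in binary is 1111010, i.e. 122 = 64 + 32 + 16 + 8 + 2.
24^1 ≡ 24 (mod 52)
24^2 ≡ 24^2 = 576 ≡ 4 (mod 52)
24^4 ≡ 4^2 = 16 (mod 52)
24^8 ≡ 16^2 = 256 ≡ 48 (mod 52)
24^16 ≡ 48^2 = 2304 ≡ 16 (mod 52)
24^32 ≡ 16^2 = 256 ≡ 48 (mod 52)
24^64 ≡ 48^2 = 2304 ≡ 16 (mod 52)
24^122 = 24^64 * 24^32 * 24^16 * 24^8 * 24^2 ≡ 16 * 48 * 16 * 48 * 4 (mod 52).
Accumulate the product:
16 * 48 = 768 ≡ 40
40 * 16 = 640 ≡ 16
16 * 48 = 768 ≡ 40
40 * 4 = 160 ≡ 4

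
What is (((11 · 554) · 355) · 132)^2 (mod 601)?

11 · 554 = 6094 ≡ 84 (mod 601)
84 · 355 = 29820 ≡ 371 (mod 601)
371 · 132 = 48972 ≡ 291 (mod 601)
(291)^2 ≡ 541 (mod 601)

541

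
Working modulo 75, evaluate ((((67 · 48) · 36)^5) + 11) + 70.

57

67 · 48 = 3216 ≡ 66 (mod 75)
66 · 36 = 2376 ≡ 51 (mod 75)
(51)^5 ≡ 51 (mod 75)
51 + 11 = 62
62 + 70 = 132 ≡ 57 (mod 75)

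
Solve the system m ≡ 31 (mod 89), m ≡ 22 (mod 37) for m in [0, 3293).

89⁻¹ mod 37: 89*5 ≡ 1 (mod 37), so 89⁻¹ ≡ 5.
m = 31 + 89*((22 − 31)*5 mod 37) = 31 + 89*29 = 2612.
Check: 2612 mod 89 = 31, 2612 mod 37 = 22. ✓

2612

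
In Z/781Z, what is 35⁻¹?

Apply the Euclidean algorithm and back-substitute:
781 = 22×35 + 11
35 = 3×11 + 2
11 = 5×2 + 1
2 = 2×1 + 0
gcd(35, 781) = 1, so the inverse exists.
Bézout: 1 = 16×781 − 357×35.
So 35⁻¹ ≡ −357 ≡ 424 (mod 781).

424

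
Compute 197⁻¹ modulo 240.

Apply the Euclidean algorithm and back-substitute:
240 = 1×197 + 43
197 = 4×43 + 25
43 = 1×25 + 18
25 = 1×18 + 7
18 = 2×7 + 4
7 = 1×4 + 3
4 = 1×3 + 1
3 = 3×1 + 0
gcd(197, 240) = 1, so the inverse exists.
Bézout: 1 = 55×240 − 67×197.
So 197⁻¹ ≡ −67 ≡ 173 (mod 240).

173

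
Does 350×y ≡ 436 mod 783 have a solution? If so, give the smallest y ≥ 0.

gcd(350, 783) = 1, so a unique solution mod 783 exists.
350⁻¹ ≡ 566 (mod 783).
y ≡ 566×436 ≡ 131 (mod 783).

131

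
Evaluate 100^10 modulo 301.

142

By square-and-multiply:
10 in binary is 1010, i.e. 10 = 8 + 2.
100^1 ≡ 100 (mod 301)
100^2 ≡ 100^2 = 10000 ≡ 67 (mod 301)
100^4 ≡ 67^2 = 4489 ≡ 275 (mod 301)
100^8 ≡ 275^2 = 75625 ≡ 74 (mod 301)
100^10 = 100^8 · 100^2 ≡ 74 · 67 (mod 301).
74 · 67 = 4958 ≡ 142 (mod 301).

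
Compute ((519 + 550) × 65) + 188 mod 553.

548

519 + 550 = 1069 ≡ 516 (mod 553)
516 × 65 = 33540 ≡ 360 (mod 553)
360 + 188 = 548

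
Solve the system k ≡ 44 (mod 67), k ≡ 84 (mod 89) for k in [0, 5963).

4801

67⁻¹ mod 89: 67×4 ≡ 1 (mod 89), so 67⁻¹ ≡ 4.
k = 44 + 67×((84 − 44)×4 mod 89) = 44 + 67×71 = 4801.
Check: 4801 mod 67 = 44, 4801 mod 89 = 84. ✓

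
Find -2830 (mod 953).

29

-2830 = -3*953 + 29, so -2830 ≡ 29 (mod 953).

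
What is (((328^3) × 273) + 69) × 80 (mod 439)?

69

(328)^3 ≡ 293 (mod 439)
293 × 273 = 79989 ≡ 91 (mod 439)
91 + 69 = 160
160 × 80 = 12800 ≡ 69 (mod 439)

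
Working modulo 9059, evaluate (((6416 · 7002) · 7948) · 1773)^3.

6416 · 7002 = 44924832 ≡ 1251 (mod 9059)
1251 · 7948 = 9942948 ≡ 5225 (mod 9059)
5225 · 1773 = 9263925 ≡ 5627 (mod 9059)
(5627)^3 ≡ 843 (mod 9059)

843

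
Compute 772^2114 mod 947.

Compute successive squares:
2114 in binary is 100001000010, i.e. 2114 = 2048 + 64 + 2.
772^1 ≡ 772 (mod 947)
772^2 ≡ 772^2 = 595984 ≡ 321 (mod 947)
772^4 ≡ 321^2 = 103041 ≡ 765 (mod 947)
772^8 ≡ 765^2 = 585225 ≡ 926 (mod 947)
772^16 ≡ 926^2 = 857476 ≡ 441 (mod 947)
772^32 ≡ 441^2 = 194481 ≡ 346 (mod 947)
772^64 ≡ 346^2 = 119716 ≡ 394 (mod 947)
772^128 ≡ 394^2 = 155236 ≡ 875 (mod 947)
772^256 ≡ 875^2 = 765625 ≡ 449 (mod 947)
772^512 ≡ 449^2 = 201601 ≡ 837 (mod 947)
772^1024 ≡ 837^2 = 700569 ≡ 736 (mod 947)
772^2048 ≡ 736^2 = 541696 ≡ 12 (mod 947)
772^2114 = 772^2048 * 772^64 * 772^2 ≡ 12 * 394 * 321 (mod 947).
Accumulate the product:
12 * 394 = 4728 ≡ 940
940 * 321 = 301740 ≡ 594

594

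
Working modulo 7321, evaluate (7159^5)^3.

6511

(7159)^5 ≡ 5300 (mod 7321)
(5300)^3 ≡ 6511 (mod 7321)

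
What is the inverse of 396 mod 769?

301

By the extended Euclidean algorithm:
769 = 1*396 + 373
396 = 1*373 + 23
373 = 16*23 + 5
23 = 4*5 + 3
5 = 1*3 + 2
3 = 1*2 + 1
2 = 2*1 + 0
gcd(396, 769) = 1, so the inverse exists.
Back-substitute for 1:
1 = 1*3 − 1*2
  = −1*5 + 2*3
  = 2*23 − 9*5
  = −9*373 + 146*23
  = 146*396 − 155*373
  = −155*769 + 301*396
So 396⁻¹ ≡ 301 (mod 769).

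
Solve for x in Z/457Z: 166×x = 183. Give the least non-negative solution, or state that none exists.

136

gcd(166, 457) = 1, so a unique solution mod 457 exists.
166⁻¹ ≡ 223 (mod 457).
x ≡ 223×183 ≡ 136 (mod 457).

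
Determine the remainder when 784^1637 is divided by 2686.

882

By square-and-multiply:
784^1 ≡ 784 (mod 2686)
784^2 ≡ 784^2 = 614656 ≡ 2248 (mod 2686)
784^4 ≡ 2248^2 = 5053504 ≡ 1138 (mod 2686)
784^8 ≡ 1138^2 = 1295044 ≡ 392 (mod 2686)
784^16 ≡ 392^2 = 153664 ≡ 562 (mod 2686)
784^32 ≡ 562^2 = 315844 ≡ 1582 (mod 2686)
784^64 ≡ 1582^2 = 2502724 ≡ 2058 (mod 2686)
784^128 ≡ 2058^2 = 4235364 ≡ 2228 (mod 2686)
784^256 ≡ 2228^2 = 4963984 ≡ 256 (mod 2686)
784^512 ≡ 256^2 = 65536 ≡ 1072 (mod 2686)
784^1024 ≡ 1072^2 = 1149184 ≡ 2262 (mod 2686)
784^1637 = 784^1024 · 784^512 · 784^64 · 784^32 · 784^4 · 784^1 ≡ 2262 · 1072 · 2058 · 1582 · 1138 · 784 (mod 2686).
Accumulate the product:
2262 · 1072 = 2424864 ≡ 2092
2092 · 2058 = 4305336 ≡ 2364
2364 · 1582 = 3739848 ≡ 936
936 · 1138 = 1065168 ≡ 1512
1512 · 784 = 1185408 ≡ 882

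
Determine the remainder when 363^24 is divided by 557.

Using repeated squaring:
24 in binary is 11000, i.e. 24 = 16 + 8.
363^1 ≡ 363 (mod 557)
363^2 ≡ 363^2 = 131769 ≡ 317 (mod 557)
363^4 ≡ 317^2 = 100489 ≡ 229 (mod 557)
363^8 ≡ 229^2 = 52441 ≡ 83 (mod 557)
363^16 ≡ 83^2 = 6889 ≡ 205 (mod 557)
363^24 = 363^16 × 363^8 ≡ 205 × 83 (mod 557).
205 × 83 = 17015 ≡ 305 (mod 557).

305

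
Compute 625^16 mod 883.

Compute successive squares:
625^1 ≡ 625 (mod 883)
625^2 ≡ 625^2 = 390625 ≡ 339 (mod 883)
625^4 ≡ 339^2 = 114921 ≡ 131 (mod 883)
625^8 ≡ 131^2 = 17161 ≡ 384 (mod 883)
625^16 ≡ 384^2 = 147456 ≡ 878 (mod 883)
So 625^16 ≡ 878 (mod 883).

878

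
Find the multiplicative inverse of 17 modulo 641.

Apply the Euclidean algorithm and back-substitute:
641 = 37*17 + 12
17 = 1*12 + 5
12 = 2*5 + 2
5 = 2*2 + 1
2 = 2*1 + 0
gcd(17, 641) = 1, so the inverse exists.
Back-substitute for 1:
1 = 1*5 − 2*2
  = −2*12 + 5*5
  = 5*17 − 7*12
  = −7*641 + 264*17
So 17⁻¹ ≡ 264 (mod 641).

264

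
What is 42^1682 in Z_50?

14

Compute successive squares:
42^1 ≡ 42 (mod 50)
42^2 ≡ 42^2 = 1764 ≡ 14 (mod 50)
42^4 ≡ 14^2 = 196 ≡ 46 (mod 50)
42^8 ≡ 46^2 = 2116 ≡ 16 (mod 50)
42^16 ≡ 16^2 = 256 ≡ 6 (mod 50)
42^32 ≡ 6^2 = 36 (mod 50)
42^64 ≡ 36^2 = 1296 ≡ 46 (mod 50)
42^128 ≡ 46^2 = 2116 ≡ 16 (mod 50)
42^256 ≡ 16^2 = 256 ≡ 6 (mod 50)
42^512 ≡ 6^2 = 36 (mod 50)
42^1024 ≡ 36^2 = 1296 ≡ 46 (mod 50)
42^1682 = 42^1024 * 42^512 * 42^128 * 42^16 * 42^2 ≡ 46 * 36 * 16 * 6 * 14 (mod 50).
Accumulate the product:
46 * 36 = 1656 ≡ 6
6 * 16 = 96 ≡ 46
46 * 6 = 276 ≡ 26
26 * 14 = 364 ≡ 14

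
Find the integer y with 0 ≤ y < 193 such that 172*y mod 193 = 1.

Apply the Euclidean algorithm and back-substitute:
193 = 1*172 + 21
172 = 8*21 + 4
21 = 5*4 + 1
4 = 4*1 + 0
gcd(172, 193) = 1, so the inverse exists.
Bézout: 1 = 41*193 − 46*172.
So 172⁻¹ ≡ −46 ≡ 147 (mod 193).

147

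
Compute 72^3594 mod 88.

Using repeated squaring:
3594 in binary is 111000001010, i.e. 3594 = 2048 + 1024 + 512 + 8 + 2.
72^1 ≡ 72 (mod 88)
72^2 ≡ 72^2 = 5184 ≡ 80 (mod 88)
72^4 ≡ 80^2 = 6400 ≡ 64 (mod 88)
72^8 ≡ 64^2 = 4096 ≡ 48 (mod 88)
72^16 ≡ 48^2 = 2304 ≡ 16 (mod 88)
72^32 ≡ 16^2 = 256 ≡ 80 (mod 88)
72^64 ≡ 80^2 = 6400 ≡ 64 (mod 88)
72^128 ≡ 64^2 = 4096 ≡ 48 (mod 88)
72^256 ≡ 48^2 = 2304 ≡ 16 (mod 88)
72^512 ≡ 16^2 = 256 ≡ 80 (mod 88)
72^1024 ≡ 80^2 = 6400 ≡ 64 (mod 88)
72^2048 ≡ 64^2 = 4096 ≡ 48 (mod 88)
72^3594 = 72^2048 · 72^1024 · 72^512 · 72^8 · 72^2 ≡ 48 · 64 · 80 · 48 · 80 (mod 88).
Accumulate the product:
48 · 64 = 3072 ≡ 80
80 · 80 = 6400 ≡ 64
64 · 48 = 3072 ≡ 80
80 · 80 = 6400 ≡ 64

64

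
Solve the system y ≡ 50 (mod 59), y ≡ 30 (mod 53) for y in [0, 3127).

59⁻¹ mod 53: 59×9 ≡ 1 (mod 53), so 59⁻¹ ≡ 9.
y = 50 + 59×((30 − 50)×9 mod 53) = 50 + 59×32 = 1938.

1938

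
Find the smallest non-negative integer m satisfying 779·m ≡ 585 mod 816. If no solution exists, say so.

gcd(779, 816) = 1, so a unique solution mod 816 exists.
779⁻¹ ≡ 419 (mod 816).
m ≡ 419·585 ≡ 315 (mod 816).

315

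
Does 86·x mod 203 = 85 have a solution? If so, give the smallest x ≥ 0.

gcd(86, 203) = 1, so a unique solution mod 203 exists.
86⁻¹ ≡ 144 (mod 203).
x ≡ 144·85 ≡ 60 (mod 203).

60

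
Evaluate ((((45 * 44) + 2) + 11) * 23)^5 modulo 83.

45 * 44 = 1980 ≡ 71 (mod 83)
71 + 2 = 73
73 + 11 = 84 ≡ 1 (mod 83)
1 * 23 = 23
(23)^5 ≡ 25 (mod 83)

25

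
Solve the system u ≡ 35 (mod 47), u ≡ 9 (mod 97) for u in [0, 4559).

47⁻¹ mod 97: 47*64 ≡ 1 (mod 97), so 47⁻¹ ≡ 64.
u = 35 + 47*((9 − 35)*64 mod 97) = 35 + 47*82 = 3889.

3889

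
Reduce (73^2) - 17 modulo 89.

(73)^2 ≡ 78 (mod 89)
78 - 17 = 61

61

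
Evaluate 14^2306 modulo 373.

138

Compute successive squares:
14^1 ≡ 14 (mod 373)
14^2 ≡ 14^2 = 196 (mod 373)
14^4 ≡ 196^2 = 38416 ≡ 370 (mod 373)
14^8 ≡ 370^2 = 136900 ≡ 9 (mod 373)
14^16 ≡ 9^2 = 81 (mod 373)
14^32 ≡ 81^2 = 6561 ≡ 220 (mod 373)
14^64 ≡ 220^2 = 48400 ≡ 283 (mod 373)
14^128 ≡ 283^2 = 80089 ≡ 267 (mod 373)
14^256 ≡ 267^2 = 71289 ≡ 46 (mod 373)
14^512 ≡ 46^2 = 2116 ≡ 251 (mod 373)
14^1024 ≡ 251^2 = 63001 ≡ 337 (mod 373)
14^2048 ≡ 337^2 = 113569 ≡ 177 (mod 373)
14^2306 = 14^2048 × 14^256 × 14^2 ≡ 177 × 46 × 196 (mod 373).
Accumulate the product:
177 × 46 = 8142 ≡ 309
309 × 196 = 60564 ≡ 138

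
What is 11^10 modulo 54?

By square-and-multiply:
11^1 ≡ 11 (mod 54)
11^2 ≡ 11^2 = 121 ≡ 13 (mod 54)
11^4 ≡ 13^2 = 169 ≡ 7 (mod 54)
11^8 ≡ 7^2 = 49 (mod 54)
11^10 = 11^8 × 11^2 ≡ 49 × 13 (mod 54).
49 × 13 = 637 ≡ 43 (mod 54).

43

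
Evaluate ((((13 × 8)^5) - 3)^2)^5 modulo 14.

11

13 × 8 = 104 ≡ 6 (mod 14)
(6)^5 ≡ 6 (mod 14)
6 - 3 = 3
(3)^2 ≡ 9 (mod 14)
(9)^5 ≡ 11 (mod 14)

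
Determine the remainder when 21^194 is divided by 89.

21^1 ≡ 21 (mod 89)
21^2 ≡ 21^2 = 441 ≡ 85 (mod 89)
21^4 ≡ 85^2 = 7225 ≡ 16 (mod 89)
21^8 ≡ 16^2 = 256 ≡ 78 (mod 89)
21^16 ≡ 78^2 = 6084 ≡ 32 (mod 89)
21^32 ≡ 32^2 = 1024 ≡ 45 (mod 89)
21^64 ≡ 45^2 = 2025 ≡ 67 (mod 89)
21^128 ≡ 67^2 = 4489 ≡ 39 (mod 89)
21^194 = 21^128 · 21^64 · 21^2 ≡ 39 · 67 · 85 (mod 89).
Accumulate the product:
39 · 67 = 2613 ≡ 32
32 · 85 = 2720 ≡ 50

50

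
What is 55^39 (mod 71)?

By square-and-multiply:
39 in binary is 100111, i.e. 39 = 32 + 4 + 2 + 1.
55^1 ≡ 55 (mod 71)
55^2 ≡ 55^2 = 3025 ≡ 43 (mod 71)
55^4 ≡ 43^2 = 1849 ≡ 3 (mod 71)
55^8 ≡ 3^2 = 9 (mod 71)
55^16 ≡ 9^2 = 81 ≡ 10 (mod 71)
55^32 ≡ 10^2 = 100 ≡ 29 (mod 71)
55^39 = 55^32 · 55^4 · 55^2 · 55^1 ≡ 29 · 3 · 43 · 55 (mod 71).
Accumulate the product:
29 · 3 = 87 ≡ 16
16 · 43 = 688 ≡ 49
49 · 55 = 2695 ≡ 68

68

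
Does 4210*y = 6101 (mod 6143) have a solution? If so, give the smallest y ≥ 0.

3464

gcd(4210, 6143) = 1, so a unique solution mod 6143 exists.
4210⁻¹ ≡ 5768 (mod 6143).
y ≡ 5768*6101 ≡ 3464 (mod 6143).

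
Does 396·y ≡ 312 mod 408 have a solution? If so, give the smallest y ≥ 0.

gcd(396, 408) = 12, and 12 | 312, so solutions exist.
Divide through by 12: 33·y mod 34 = 26.
33⁻¹ ≡ 33 (mod 34).
y ≡ 33·26 ≡ 8 (mod 34).
The smallest non-negative solution is y = 8.

8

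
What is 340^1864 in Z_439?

77

1864 in binary is 11101001000, i.e. 1864 = 1024 + 512 + 256 + 64 + 8.
340^1 ≡ 340 (mod 439)
340^2 ≡ 340^2 = 115600 ≡ 143 (mod 439)
340^4 ≡ 143^2 = 20449 ≡ 255 (mod 439)
340^8 ≡ 255^2 = 65025 ≡ 53 (mod 439)
340^16 ≡ 53^2 = 2809 ≡ 175 (mod 439)
340^32 ≡ 175^2 = 30625 ≡ 334 (mod 439)
340^64 ≡ 334^2 = 111556 ≡ 50 (mod 439)
340^128 ≡ 50^2 = 2500 ≡ 305 (mod 439)
340^256 ≡ 305^2 = 93025 ≡ 396 (mod 439)
340^512 ≡ 396^2 = 156816 ≡ 93 (mod 439)
340^1024 ≡ 93^2 = 8649 ≡ 308 (mod 439)
340^1864 = 340^1024 × 340^512 × 340^256 × 340^64 × 340^8 ≡ 308 × 93 × 396 × 50 × 53 (mod 439).
Accumulate the product:
308 × 93 = 28644 ≡ 109
109 × 396 = 43164 ≡ 142
142 × 50 = 7100 ≡ 76
76 × 53 = 4028 ≡ 77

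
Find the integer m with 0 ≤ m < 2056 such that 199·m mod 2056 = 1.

2056 = 10×199 + 66
199 = 3×66 + 1
66 = 66×1 + 0
gcd(199, 2056) = 1, so the inverse exists.
Bézout: 1 = −3×2056 + 31×199.
So 199⁻¹ ≡ 31 (mod 2056).

31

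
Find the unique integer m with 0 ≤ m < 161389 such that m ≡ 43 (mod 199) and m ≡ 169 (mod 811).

199⁻¹ mod 811: 199·216 ≡ 1 (mod 811), so 199⁻¹ ≡ 216.
m = 43 + 199·((169 − 43)·216 mod 811) = 43 + 199·453 = 90190.

90190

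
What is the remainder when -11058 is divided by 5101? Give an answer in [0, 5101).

4245

-11058 = -3·5101 + 4245, so -11058 ≡ 4245 (mod 5101).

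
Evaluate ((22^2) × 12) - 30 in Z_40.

18

(22)^2 ≡ 4 (mod 40)
4 × 12 = 48 ≡ 8 (mod 40)
8 - 30 = -22 ≡ 18 (mod 40)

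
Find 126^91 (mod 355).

91 in binary is 1011011, i.e. 91 = 64 + 16 + 8 + 2 + 1.
126^1 ≡ 126 (mod 355)
126^2 ≡ 126^2 = 15876 ≡ 256 (mod 355)
126^4 ≡ 256^2 = 65536 ≡ 216 (mod 355)
126^8 ≡ 216^2 = 46656 ≡ 151 (mod 355)
126^16 ≡ 151^2 = 22801 ≡ 81 (mod 355)
126^32 ≡ 81^2 = 6561 ≡ 171 (mod 355)
126^64 ≡ 171^2 = 29241 ≡ 131 (mod 355)
126^91 = 126^64 · 126^16 · 126^8 · 126^2 · 126^1 ≡ 131 · 81 · 151 · 256 · 126 (mod 355).
Accumulate the product:
131 · 81 = 10611 ≡ 316
316 · 151 = 47716 ≡ 146
146 · 256 = 37376 ≡ 101
101 · 126 = 12726 ≡ 301

301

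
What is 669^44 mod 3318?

3033

669^1 ≡ 669 (mod 3318)
669^2 ≡ 669^2 = 447561 ≡ 2949 (mod 3318)
669^4 ≡ 2949^2 = 8696601 ≡ 123 (mod 3318)
669^8 ≡ 123^2 = 15129 ≡ 1857 (mod 3318)
669^16 ≡ 1857^2 = 3448449 ≡ 1047 (mod 3318)
669^32 ≡ 1047^2 = 1096209 ≡ 1269 (mod 3318)
669^44 = 669^32 × 669^8 × 669^4 ≡ 1269 × 1857 × 123 (mod 3318).
Accumulate the product:
1269 × 1857 = 2356533 ≡ 753
753 × 123 = 92619 ≡ 3033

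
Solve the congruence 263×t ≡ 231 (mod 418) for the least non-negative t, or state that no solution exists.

341

gcd(263, 418) = 1, so a unique solution mod 418 exists.
263⁻¹ ≡ 329 (mod 418).
t ≡ 329×231 ≡ 341 (mod 418).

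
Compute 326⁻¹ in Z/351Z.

351 = 1·326 + 25
326 = 13·25 + 1
25 = 25·1 + 0
gcd(326, 351) = 1, so the inverse exists.
Bézout: 1 = −13·351 + 14·326.
So 326⁻¹ ≡ 14 (mod 351).

14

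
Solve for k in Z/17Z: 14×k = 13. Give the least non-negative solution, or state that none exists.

7

gcd(14, 17) = 1, so a unique solution mod 17 exists.
14⁻¹ ≡ 11 (mod 17).
k ≡ 11×13 ≡ 7 (mod 17).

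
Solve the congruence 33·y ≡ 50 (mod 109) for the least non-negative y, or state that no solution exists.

94

gcd(33, 109) = 1, so a unique solution mod 109 exists.
33⁻¹ ≡ 76 (mod 109).
y ≡ 76·50 ≡ 94 (mod 109).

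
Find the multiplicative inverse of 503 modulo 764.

603

Run the extended Euclidean algorithm:
764 = 1·503 + 261
503 = 1·261 + 242
261 = 1·242 + 19
242 = 12·19 + 14
19 = 1·14 + 5
14 = 2·5 + 4
5 = 1·4 + 1
4 = 4·1 + 0
gcd(503, 764) = 1, so the inverse exists.
Back-substitute for 1:
1 = 1·5 − 1·4
  = −1·14 + 3·5
  = 3·19 − 4·14
  = −4·242 + 51·19
  = 51·261 − 55·242
  = −55·503 + 106·261
  = 106·764 − 161·503
So 503⁻¹ ≡ −161 ≡ 603 (mod 764).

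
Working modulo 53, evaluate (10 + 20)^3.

23

10 + 20 = 30
(30)^3 ≡ 23 (mod 53)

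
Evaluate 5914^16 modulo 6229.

Using repeated squaring:
5914^1 ≡ 5914 (mod 6229)
5914^2 ≡ 5914^2 = 34975396 ≡ 5790 (mod 6229)
5914^4 ≡ 5790^2 = 33524100 ≡ 5851 (mod 6229)
5914^8 ≡ 5851^2 = 34234201 ≡ 5846 (mod 6229)
5914^16 ≡ 5846^2 = 34175716 ≡ 3422 (mod 6229)
So 5914^16 ≡ 3422 (mod 6229).

3422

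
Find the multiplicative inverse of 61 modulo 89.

54

By the extended Euclidean algorithm:
89 = 1·61 + 28
61 = 2·28 + 5
28 = 5·5 + 3
5 = 1·3 + 2
3 = 1·2 + 1
2 = 2·1 + 0
gcd(61, 89) = 1, so the inverse exists.
Bézout: 1 = 24·89 − 35·61.
So 61⁻¹ ≡ −35 ≡ 54 (mod 89).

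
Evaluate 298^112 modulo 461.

359

112 in binary is 1110000, i.e. 112 = 64 + 32 + 16.
298^1 ≡ 298 (mod 461)
298^2 ≡ 298^2 = 88804 ≡ 292 (mod 461)
298^4 ≡ 292^2 = 85264 ≡ 440 (mod 461)
298^8 ≡ 440^2 = 193600 ≡ 441 (mod 461)
298^16 ≡ 441^2 = 194481 ≡ 400 (mod 461)
298^32 ≡ 400^2 = 160000 ≡ 33 (mod 461)
298^64 ≡ 33^2 = 1089 ≡ 167 (mod 461)
298^112 = 298^64 · 298^32 · 298^16 ≡ 167 · 33 · 400 (mod 461).
Accumulate the product:
167 · 33 = 5511 ≡ 440
440 · 400 = 176000 ≡ 359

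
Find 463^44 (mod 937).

463^1 ≡ 463 (mod 937)
463^2 ≡ 463^2 = 214369 ≡ 733 (mod 937)
463^4 ≡ 733^2 = 537289 ≡ 388 (mod 937)
463^8 ≡ 388^2 = 150544 ≡ 624 (mod 937)
463^16 ≡ 624^2 = 389376 ≡ 521 (mod 937)
463^32 ≡ 521^2 = 271441 ≡ 648 (mod 937)
463^44 = 463^32 * 463^8 * 463^4 ≡ 648 * 624 * 388 (mod 937).
Accumulate the product:
648 * 624 = 404352 ≡ 505
505 * 388 = 195940 ≡ 107

107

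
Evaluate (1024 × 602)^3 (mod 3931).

1024 × 602 = 616448 ≡ 3212 (mod 3931)
(3212)^3 ≡ 746 (mod 3931)

746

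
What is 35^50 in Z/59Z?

17

By square-and-multiply:
50 in binary is 110010, i.e. 50 = 32 + 16 + 2.
35^1 ≡ 35 (mod 59)
35^2 ≡ 35^2 = 1225 ≡ 45 (mod 59)
35^4 ≡ 45^2 = 2025 ≡ 19 (mod 59)
35^8 ≡ 19^2 = 361 ≡ 7 (mod 59)
35^16 ≡ 7^2 = 49 (mod 59)
35^32 ≡ 49^2 = 2401 ≡ 41 (mod 59)
35^50 = 35^32 · 35^16 · 35^2 ≡ 41 · 49 · 45 (mod 59).
Accumulate the product:
41 · 49 = 2009 ≡ 3
3 · 45 = 135 ≡ 17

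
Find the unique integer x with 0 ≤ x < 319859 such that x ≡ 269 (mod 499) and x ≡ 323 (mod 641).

220827

499⁻¹ mod 641: 499*483 ≡ 1 (mod 641), so 499⁻¹ ≡ 483.
x = 269 + 499*((323 − 269)*483 mod 641) = 269 + 499*442 = 220827.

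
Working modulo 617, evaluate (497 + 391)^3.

559

497 + 391 = 888 ≡ 271 (mod 617)
(271)^3 ≡ 559 (mod 617)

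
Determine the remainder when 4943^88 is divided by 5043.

1240

4943^1 ≡ 4943 (mod 5043)
4943^2 ≡ 4943^2 = 24433249 ≡ 4957 (mod 5043)
4943^4 ≡ 4957^2 = 24571849 ≡ 2353 (mod 5043)
4943^8 ≡ 2353^2 = 5536609 ≡ 4438 (mod 5043)
4943^16 ≡ 4438^2 = 19695844 ≡ 2929 (mod 5043)
4943^32 ≡ 2929^2 = 8579041 ≡ 898 (mod 5043)
4943^64 ≡ 898^2 = 806404 ≡ 4567 (mod 5043)
4943^88 = 4943^64 · 4943^16 · 4943^8 ≡ 4567 · 2929 · 4438 (mod 5043).
Accumulate the product:
4567 · 2929 = 13376743 ≡ 2707
2707 · 4438 = 12013666 ≡ 1240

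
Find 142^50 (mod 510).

274

Using repeated squaring:
142^1 ≡ 142 (mod 510)
142^2 ≡ 142^2 = 20164 ≡ 274 (mod 510)
142^4 ≡ 274^2 = 75076 ≡ 106 (mod 510)
142^8 ≡ 106^2 = 11236 ≡ 16 (mod 510)
142^16 ≡ 16^2 = 256 (mod 510)
142^32 ≡ 256^2 = 65536 ≡ 256 (mod 510)
142^50 = 142^32 * 142^16 * 142^2 ≡ 256 * 256 * 274 (mod 510).
Accumulate the product:
256 * 256 = 65536 ≡ 256
256 * 274 = 70144 ≡ 274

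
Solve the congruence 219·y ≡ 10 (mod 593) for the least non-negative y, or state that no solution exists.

gcd(219, 593) = 1, so a unique solution mod 593 exists.
219⁻¹ ≡ 417 (mod 593).
y ≡ 417·10 ≡ 19 (mod 593).

19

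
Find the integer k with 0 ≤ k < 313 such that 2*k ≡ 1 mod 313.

313 = 156*2 + 1
2 = 2*1 + 0
gcd(2, 313) = 1, so the inverse exists.
Bézout: 1 = 1*313 − 156*2.
So 2⁻¹ ≡ −156 ≡ 157 (mod 313).

157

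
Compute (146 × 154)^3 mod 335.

24

146 × 154 = 22484 ≡ 39 (mod 335)
(39)^3 ≡ 24 (mod 335)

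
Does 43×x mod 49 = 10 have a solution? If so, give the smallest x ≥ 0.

gcd(43, 49) = 1, so a unique solution mod 49 exists.
43⁻¹ ≡ 8 (mod 49).
x ≡ 8×10 ≡ 31 (mod 49).

31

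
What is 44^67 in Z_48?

67 in binary is 1000011, i.e. 67 = 64 + 2 + 1.
44^1 ≡ 44 (mod 48)
44^2 ≡ 44^2 = 1936 ≡ 16 (mod 48)
44^4 ≡ 16^2 = 256 ≡ 16 (mod 48)
44^8 ≡ 16^2 = 256 ≡ 16 (mod 48)
44^16 ≡ 16^2 = 256 ≡ 16 (mod 48)
44^32 ≡ 16^2 = 256 ≡ 16 (mod 48)
44^64 ≡ 16^2 = 256 ≡ 16 (mod 48)
44^67 = 44^64 × 44^2 × 44^1 ≡ 16 × 16 × 44 (mod 48).
Accumulate the product:
16 × 16 = 256 ≡ 16
16 × 44 = 704 ≡ 32

32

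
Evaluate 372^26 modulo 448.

Compute successive squares:
26 in binary is 11010, i.e. 26 = 16 + 8 + 2.
372^1 ≡ 372 (mod 448)
372^2 ≡ 372^2 = 138384 ≡ 400 (mod 448)
372^4 ≡ 400^2 = 160000 ≡ 64 (mod 448)
372^8 ≡ 64^2 = 4096 ≡ 64 (mod 448)
372^16 ≡ 64^2 = 4096 ≡ 64 (mod 448)
372^26 = 372^16 * 372^8 * 372^2 ≡ 64 * 64 * 400 (mod 448).
Accumulate the product:
64 * 64 = 4096 ≡ 64
64 * 400 = 25600 ≡ 64

64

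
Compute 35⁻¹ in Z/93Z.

8

Run the extended Euclidean algorithm:
93 = 2·35 + 23
35 = 1·23 + 12
23 = 1·12 + 11
12 = 1·11 + 1
11 = 11·1 + 0
gcd(35, 93) = 1, so the inverse exists.
Back-substitute for 1:
1 = 1·12 − 1·11
  = −1·23 + 2·12
  = 2·35 − 3·23
  = −3·93 + 8·35
So 35⁻¹ ≡ 8 (mod 93).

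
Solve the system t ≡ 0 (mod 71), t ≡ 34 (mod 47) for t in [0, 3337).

71⁻¹ mod 47: 71·2 ≡ 1 (mod 47), so 71⁻¹ ≡ 2.
t = 0 + 71·((34 − 0)·2 mod 47) = 0 + 71·21 = 1491.

1491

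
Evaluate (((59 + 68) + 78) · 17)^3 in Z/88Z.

69

59 + 68 = 127 ≡ 39 (mod 88)
39 + 78 = 117 ≡ 29 (mod 88)
29 · 17 = 493 ≡ 53 (mod 88)
(53)^3 ≡ 69 (mod 88)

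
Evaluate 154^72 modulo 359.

72 in binary is 1001000, i.e. 72 = 64 + 8.
154^1 ≡ 154 (mod 359)
154^2 ≡ 154^2 = 23716 ≡ 22 (mod 359)
154^4 ≡ 22^2 = 484 ≡ 125 (mod 359)
154^8 ≡ 125^2 = 15625 ≡ 188 (mod 359)
154^16 ≡ 188^2 = 35344 ≡ 162 (mod 359)
154^32 ≡ 162^2 = 26244 ≡ 37 (mod 359)
154^64 ≡ 37^2 = 1369 ≡ 292 (mod 359)
154^72 = 154^64 · 154^8 ≡ 292 · 188 (mod 359).
292 · 188 = 54896 ≡ 328 (mod 359).

328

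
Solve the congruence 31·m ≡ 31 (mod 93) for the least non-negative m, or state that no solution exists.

gcd(31, 93) = 31, and 31 | 31, so solutions exist.
Divide through by 31: 1·m ≡ 1 (mod 3).
1⁻¹ ≡ 1 (mod 3).
m ≡ 1·1 ≡ 1 (mod 3).
The smallest non-negative solution is m = 1.

1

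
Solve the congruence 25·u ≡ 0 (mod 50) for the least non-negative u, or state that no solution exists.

0

gcd(25, 50) = 25, and 25 | 0, so solutions exist.
Divide through by 25: 1·u ≡ 0 mod 2.
1⁻¹ ≡ 1 (mod 2).
u ≡ 1·0 ≡ 0 (mod 2).
The smallest non-negative solution is u = 0.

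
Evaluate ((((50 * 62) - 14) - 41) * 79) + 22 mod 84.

1

50 * 62 = 3100 ≡ 76 (mod 84)
76 - 14 = 62
62 - 41 = 21
21 * 79 = 1659 ≡ 63 (mod 84)
63 + 22 = 85 ≡ 1 (mod 84)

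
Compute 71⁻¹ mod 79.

By the extended Euclidean algorithm:
79 = 1×71 + 8
71 = 8×8 + 7
8 = 1×7 + 1
7 = 7×1 + 0
gcd(71, 79) = 1, so the inverse exists.
Back-substitute for 1:
1 = 1×8 − 1×7
  = −1×71 + 9×8
  = 9×79 − 10×71
So 71⁻¹ ≡ −10 ≡ 69 (mod 79).

69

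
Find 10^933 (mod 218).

933 in binary is 1110100101, i.e. 933 = 512 + 256 + 128 + 32 + 4 + 1.
10^1 ≡ 10 (mod 218)
10^2 ≡ 10^2 = 100 (mod 218)
10^4 ≡ 100^2 = 10000 ≡ 190 (mod 218)
10^8 ≡ 190^2 = 36100 ≡ 130 (mod 218)
10^16 ≡ 130^2 = 16900 ≡ 114 (mod 218)
10^32 ≡ 114^2 = 12996 ≡ 134 (mod 218)
10^64 ≡ 134^2 = 17956 ≡ 80 (mod 218)
10^128 ≡ 80^2 = 6400 ≡ 78 (mod 218)
10^256 ≡ 78^2 = 6084 ≡ 198 (mod 218)
10^512 ≡ 198^2 = 39204 ≡ 182 (mod 218)
10^933 = 10^512 * 10^256 * 10^128 * 10^32 * 10^4 * 10^1 ≡ 182 * 198 * 78 * 134 * 190 * 10 (mod 218).
Accumulate the product:
182 * 198 = 36036 ≡ 66
66 * 78 = 5148 ≡ 134
134 * 134 = 17956 ≡ 80
80 * 190 = 15200 ≡ 158
158 * 10 = 1580 ≡ 54

54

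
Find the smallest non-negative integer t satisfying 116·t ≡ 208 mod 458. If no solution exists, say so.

gcd(116, 458) = 2, and 2 | 208, so solutions exist.
Divide through by 2: 58·t ≡ 104 (mod 229).
58⁻¹ ≡ 154 (mod 229).
t ≡ 154·104 ≡ 215 (mod 229).
The smallest non-negative solution is t = 215.

215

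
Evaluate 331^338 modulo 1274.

1271

338 in binary is 101010010, i.e. 338 = 256 + 64 + 16 + 2.
331^1 ≡ 331 (mod 1274)
331^2 ≡ 331^2 = 109561 ≡ 1271 (mod 1274)
331^4 ≡ 1271^2 = 1615441 ≡ 9 (mod 1274)
331^8 ≡ 9^2 = 81 (mod 1274)
331^16 ≡ 81^2 = 6561 ≡ 191 (mod 1274)
331^32 ≡ 191^2 = 36481 ≡ 809 (mod 1274)
331^64 ≡ 809^2 = 654481 ≡ 919 (mod 1274)
331^128 ≡ 919^2 = 844561 ≡ 1173 (mod 1274)
331^256 ≡ 1173^2 = 1375929 ≡ 9 (mod 1274)
331^338 = 331^256 × 331^64 × 331^16 × 331^2 ≡ 9 × 919 × 191 × 1271 (mod 1274).
Accumulate the product:
9 × 919 = 8271 ≡ 627
627 × 191 = 119757 ≡ 1
1 × 1271 = 1271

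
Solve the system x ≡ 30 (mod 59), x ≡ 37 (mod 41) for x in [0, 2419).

59⁻¹ mod 41: 59*16 ≡ 1 (mod 41), so 59⁻¹ ≡ 16.
x = 30 + 59*((37 − 30)*16 mod 41) = 30 + 59*30 = 1800.

1800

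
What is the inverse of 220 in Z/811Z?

623

Run the extended Euclidean algorithm:
811 = 3×220 + 151
220 = 1×151 + 69
151 = 2×69 + 13
69 = 5×13 + 4
13 = 3×4 + 1
4 = 4×1 + 0
gcd(220, 811) = 1, so the inverse exists.
Bézout: 1 = 51×811 − 188×220.
So 220⁻¹ ≡ −188 ≡ 623 (mod 811).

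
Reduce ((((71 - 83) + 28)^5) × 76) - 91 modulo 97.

74

71 - 83 = -12 ≡ 85 (mod 97)
85 + 28 = 113 ≡ 16 (mod 97)
(16)^5 ≡ 6 (mod 97)
6 × 76 = 456 ≡ 68 (mod 97)
68 - 91 = -23 ≡ 74 (mod 97)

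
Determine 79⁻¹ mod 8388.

8388 = 106×79 + 14
79 = 5×14 + 9
14 = 1×9 + 5
9 = 1×5 + 4
5 = 1×4 + 1
4 = 4×1 + 0
gcd(79, 8388) = 1, so the inverse exists.
Back-substitute for 1:
1 = 1×5 − 1×4
  = −1×9 + 2×5
  = 2×14 − 3×9
  = −3×79 + 17×14
  = 17×8388 − 1805×79
So 79⁻¹ ≡ −1805 ≡ 6583 (mod 8388).

6583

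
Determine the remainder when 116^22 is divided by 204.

22 in binary is 10110, i.e. 22 = 16 + 4 + 2.
116^1 ≡ 116 (mod 204)
116^2 ≡ 116^2 = 13456 ≡ 196 (mod 204)
116^4 ≡ 196^2 = 38416 ≡ 64 (mod 204)
116^8 ≡ 64^2 = 4096 ≡ 16 (mod 204)
116^16 ≡ 16^2 = 256 ≡ 52 (mod 204)
116^22 = 116^16 · 116^4 · 116^2 ≡ 52 · 64 · 196 (mod 204).
Accumulate the product:
52 · 64 = 3328 ≡ 64
64 · 196 = 12544 ≡ 100

100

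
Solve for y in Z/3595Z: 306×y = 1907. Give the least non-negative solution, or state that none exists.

3472

gcd(306, 3595) = 1, so a unique solution mod 3595 exists.
306⁻¹ ≡ 1821 (mod 3595).
y ≡ 1821×1907 ≡ 3472 (mod 3595).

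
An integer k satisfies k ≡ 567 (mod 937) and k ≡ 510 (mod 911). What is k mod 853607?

162668

937⁻¹ mod 911: 937*876 ≡ 1 (mod 911), so 937⁻¹ ≡ 876.
k = 567 + 937*((510 − 567)*876 mod 911) = 567 + 937*173 = 162668.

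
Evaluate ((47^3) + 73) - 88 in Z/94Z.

32

(47)^3 ≡ 47 (mod 94)
47 + 73 = 120 ≡ 26 (mod 94)
26 - 88 = -62 ≡ 32 (mod 94)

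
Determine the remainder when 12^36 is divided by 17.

By square-and-multiply:
36 in binary is 100100, i.e. 36 = 32 + 4.
12^1 ≡ 12 (mod 17)
12^2 ≡ 12^2 = 144 ≡ 8 (mod 17)
12^4 ≡ 8^2 = 64 ≡ 13 (mod 17)
12^8 ≡ 13^2 = 169 ≡ 16 (mod 17)
12^16 ≡ 16^2 = 256 ≡ 1 (mod 17)
12^32 ≡ 1^2 = 1 (mod 17)
12^36 = 12^32 * 12^4 ≡ 1 * 13 (mod 17).
1 * 13 = 13 ≡ 13 (mod 17).

13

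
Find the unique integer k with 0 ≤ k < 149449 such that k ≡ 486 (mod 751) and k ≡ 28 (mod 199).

751⁻¹ mod 199: 751×84 ≡ 1 (mod 199), so 751⁻¹ ≡ 84.
k = 486 + 751×((28 − 486)×84 mod 199) = 486 + 751×134 = 101120.

101120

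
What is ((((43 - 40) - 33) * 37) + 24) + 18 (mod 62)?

43 - 40 = 3
3 - 33 = -30 ≡ 32 (mod 62)
32 * 37 = 1184 ≡ 6 (mod 62)
6 + 24 = 30
30 + 18 = 48

48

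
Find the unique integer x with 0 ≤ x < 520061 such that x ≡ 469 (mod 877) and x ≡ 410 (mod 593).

503867

877⁻¹ mod 593: 877×332 ≡ 1 (mod 593), so 877⁻¹ ≡ 332.
x = 469 + 877×((410 − 469)×332 mod 593) = 469 + 877×574 = 503867.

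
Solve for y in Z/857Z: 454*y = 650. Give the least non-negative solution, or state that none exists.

gcd(454, 857) = 1, so a unique solution mod 857 exists.
454⁻¹ ≡ 689 (mod 857).
y ≡ 689*650 ≡ 496 (mod 857).

496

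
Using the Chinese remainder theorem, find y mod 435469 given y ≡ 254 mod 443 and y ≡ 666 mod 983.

443⁻¹ mod 983: 443*304 ≡ 1 (mod 983), so 443⁻¹ ≡ 304.
y = 254 + 443*((666 − 254)*304 mod 983) = 254 + 443*407 = 180555.

180555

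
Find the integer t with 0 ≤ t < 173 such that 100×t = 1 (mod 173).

Apply the Euclidean algorithm and back-substitute:
173 = 1*100 + 73
100 = 1*73 + 27
73 = 2*27 + 19
27 = 1*19 + 8
19 = 2*8 + 3
8 = 2*3 + 2
3 = 1*2 + 1
2 = 2*1 + 0
gcd(100, 173) = 1, so the inverse exists.
Back-substitute for 1:
1 = 1*3 − 1*2
  = −1*8 + 3*3
  = 3*19 − 7*8
  = −7*27 + 10*19
  = 10*73 − 27*27
  = −27*100 + 37*73
  = 37*173 − 64*100
So 100⁻¹ ≡ −64 ≡ 109 (mod 173).

109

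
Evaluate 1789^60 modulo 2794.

Compute successive squares:
1789^1 ≡ 1789 (mod 2794)
1789^2 ≡ 1789^2 = 3200521 ≡ 1391 (mod 2794)
1789^4 ≡ 1391^2 = 1934881 ≡ 1433 (mod 2794)
1789^8 ≡ 1433^2 = 2053489 ≡ 2693 (mod 2794)
1789^16 ≡ 2693^2 = 7252249 ≡ 1819 (mod 2794)
1789^32 ≡ 1819^2 = 3308761 ≡ 665 (mod 2794)
1789^60 = 1789^32 * 1789^16 * 1789^8 * 1789^4 ≡ 665 * 1819 * 2693 * 1433 (mod 2794).
Accumulate the product:
665 * 1819 = 1209635 ≡ 2627
2627 * 2693 = 7074511 ≡ 103
103 * 1433 = 147599 ≡ 2311

2311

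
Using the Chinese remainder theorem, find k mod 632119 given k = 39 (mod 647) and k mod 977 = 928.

548048

647⁻¹ mod 977: 647×601 ≡ 1 (mod 977), so 647⁻¹ ≡ 601.
k = 39 + 647×((928 − 39)×601 mod 977) = 39 + 647×847 = 548048.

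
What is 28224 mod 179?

121

28224 = 157·179 + 121, so 28224 ≡ 121 (mod 179).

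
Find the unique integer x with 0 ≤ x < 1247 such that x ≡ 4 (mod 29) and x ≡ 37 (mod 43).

381

29⁻¹ mod 43: 29×3 ≡ 1 (mod 43), so 29⁻¹ ≡ 3.
x = 4 + 29×((37 − 4)×3 mod 43) = 4 + 29×13 = 381.
Check: 381 mod 29 = 4, 381 mod 43 = 37. ✓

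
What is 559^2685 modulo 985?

By square-and-multiply:
2685 in binary is 101001111101, i.e. 2685 = 2048 + 512 + 64 + 32 + 16 + 8 + 4 + 1.
559^1 ≡ 559 (mod 985)
559^2 ≡ 559^2 = 312481 ≡ 236 (mod 985)
559^4 ≡ 236^2 = 55696 ≡ 536 (mod 985)
559^8 ≡ 536^2 = 287296 ≡ 661 (mod 985)
559^16 ≡ 661^2 = 436921 ≡ 566 (mod 985)
559^32 ≡ 566^2 = 320356 ≡ 231 (mod 985)
559^64 ≡ 231^2 = 53361 ≡ 171 (mod 985)
559^128 ≡ 171^2 = 29241 ≡ 676 (mod 985)
559^256 ≡ 676^2 = 456976 ≡ 921 (mod 985)
559^512 ≡ 921^2 = 848241 ≡ 156 (mod 985)
559^1024 ≡ 156^2 = 24336 ≡ 696 (mod 985)
559^2048 ≡ 696^2 = 484416 ≡ 781 (mod 985)
559^2685 = 559^2048 · 559^512 · 559^64 · 559^32 · 559^16 · 559^8 · 559^4 · 559^1 ≡ 781 · 156 · 171 · 231 · 566 · 661 · 536 · 559 (mod 985).
Accumulate the product:
781 · 156 = 121836 ≡ 681
681 · 171 = 116451 ≡ 221
221 · 231 = 51051 ≡ 816
816 · 566 = 461856 ≡ 876
876 · 661 = 579036 ≡ 841
841 · 536 = 450776 ≡ 631
631 · 559 = 352729 ≡ 99

99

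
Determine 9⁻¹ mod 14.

Run the extended Euclidean algorithm:
14 = 1·9 + 5
9 = 1·5 + 4
5 = 1·4 + 1
4 = 4·1 + 0
gcd(9, 14) = 1, so the inverse exists.
Back-substitute for 1:
1 = 1·5 − 1·4
  = −1·9 + 2·5
  = 2·14 − 3·9
So 9⁻¹ ≡ −3 ≡ 11 (mod 14).

11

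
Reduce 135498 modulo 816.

42

135498 = 166*816 + 42, so 135498 ≡ 42 (mod 816).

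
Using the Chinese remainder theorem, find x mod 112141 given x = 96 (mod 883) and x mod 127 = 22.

85747

883⁻¹ mod 127: 883*21 ≡ 1 (mod 127), so 883⁻¹ ≡ 21.
x = 96 + 883*((22 − 96)*21 mod 127) = 96 + 883*97 = 85747.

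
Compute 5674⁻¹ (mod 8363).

Apply the Euclidean algorithm and back-substitute:
8363 = 1×5674 + 2689
5674 = 2×2689 + 296
2689 = 9×296 + 25
296 = 11×25 + 21
25 = 1×21 + 4
21 = 5×4 + 1
4 = 4×1 + 0
gcd(5674, 8363) = 1, so the inverse exists.
Back-substitute for 1:
1 = 1×21 − 5×4
  = −5×25 + 6×21
  = 6×296 − 71×25
  = −71×2689 + 645×296
  = 645×5674 − 1361×2689
  = −1361×8363 + 2006×5674
So 5674⁻¹ ≡ 2006 (mod 8363).

2006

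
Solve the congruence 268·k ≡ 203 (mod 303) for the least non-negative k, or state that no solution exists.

176

gcd(268, 303) = 1, so a unique solution mod 303 exists.
268⁻¹ ≡ 277 (mod 303).
k ≡ 277·203 ≡ 176 (mod 303).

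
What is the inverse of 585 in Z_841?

By the extended Euclidean algorithm:
841 = 1×585 + 256
585 = 2×256 + 73
256 = 3×73 + 37
73 = 1×37 + 36
37 = 1×36 + 1
36 = 36×1 + 0
gcd(585, 841) = 1, so the inverse exists.
Back-substitute for 1:
1 = 1×37 − 1×36
  = −1×73 + 2×37
  = 2×256 − 7×73
  = −7×585 + 16×256
  = 16×841 − 23×585
So 585⁻¹ ≡ −23 ≡ 818 (mod 841).

818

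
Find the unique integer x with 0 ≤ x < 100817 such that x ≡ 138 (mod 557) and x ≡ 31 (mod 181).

557⁻¹ mod 181: 557·13 ≡ 1 (mod 181), so 557⁻¹ ≡ 13.
x = 138 + 557·((31 − 138)·13 mod 181) = 138 + 557·57 = 31887.
Check: 31887 mod 557 = 138, 31887 mod 181 = 31. ✓

31887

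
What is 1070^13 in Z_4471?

Compute successive squares:
13 in binary is 1101, i.e. 13 = 8 + 4 + 1.
1070^1 ≡ 1070 (mod 4471)
1070^2 ≡ 1070^2 = 1144900 ≡ 324 (mod 4471)
1070^4 ≡ 324^2 = 104976 ≡ 2143 (mod 4471)
1070^8 ≡ 2143^2 = 4592449 ≡ 732 (mod 4471)
1070^13 = 1070^8 * 1070^4 * 1070^1 ≡ 732 * 2143 * 1070 (mod 4471).
Accumulate the product:
732 * 2143 = 1568676 ≡ 3826
3826 * 1070 = 4093820 ≡ 2855

2855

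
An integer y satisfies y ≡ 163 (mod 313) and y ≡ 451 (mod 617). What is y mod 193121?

313⁻¹ mod 617: 313·343 ≡ 1 (mod 617), so 313⁻¹ ≡ 343.
y = 163 + 313·((451 − 163)·343 mod 617) = 163 + 313·64 = 20195.

20195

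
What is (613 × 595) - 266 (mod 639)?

613 × 595 = 364735 ≡ 505 (mod 639)
505 - 266 = 239

239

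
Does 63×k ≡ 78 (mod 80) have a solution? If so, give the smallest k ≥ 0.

66

gcd(63, 80) = 1, so a unique solution mod 80 exists.
63⁻¹ ≡ 47 (mod 80).
k ≡ 47×78 ≡ 66 (mod 80).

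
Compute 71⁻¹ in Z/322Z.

322 = 4×71 + 38
71 = 1×38 + 33
38 = 1×33 + 5
33 = 6×5 + 3
5 = 1×3 + 2
3 = 1×2 + 1
2 = 2×1 + 0
gcd(71, 322) = 1, so the inverse exists.
Bézout: 1 = −28×322 + 127×71.
So 71⁻¹ ≡ 127 (mod 322).

127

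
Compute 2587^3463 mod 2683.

1667

3463 in binary is 110110000111, i.e. 3463 = 2048 + 1024 + 256 + 128 + 4 + 2 + 1.
2587^1 ≡ 2587 (mod 2683)
2587^2 ≡ 2587^2 = 6692569 ≡ 1167 (mod 2683)
2587^4 ≡ 1167^2 = 1361889 ≡ 1608 (mod 2683)
2587^8 ≡ 1608^2 = 2585664 ≡ 1935 (mod 2683)
2587^16 ≡ 1935^2 = 3744225 ≡ 1440 (mod 2683)
2587^32 ≡ 1440^2 = 2073600 ≡ 2324 (mod 2683)
2587^64 ≡ 2324^2 = 5400976 ≡ 97 (mod 2683)
2587^128 ≡ 97^2 = 9409 ≡ 1360 (mod 2683)
2587^256 ≡ 1360^2 = 1849600 ≡ 1013 (mod 2683)
2587^512 ≡ 1013^2 = 1026169 ≡ 1263 (mod 2683)
2587^1024 ≡ 1263^2 = 1595169 ≡ 1467 (mod 2683)
2587^2048 ≡ 1467^2 = 2152089 ≡ 323 (mod 2683)
2587^3463 = 2587^2048 × 2587^1024 × 2587^256 × 2587^128 × 2587^4 × 2587^2 × 2587^1 ≡ 323 × 1467 × 1013 × 1360 × 1608 × 1167 × 2587 (mod 2683).
Accumulate the product:
323 × 1467 = 473841 ≡ 1633
1633 × 1013 = 1654229 ≡ 1501
1501 × 1360 = 2041360 ≡ 2280
2280 × 1608 = 3666240 ≡ 1262
1262 × 1167 = 1472754 ≡ 2470
2470 × 2587 = 6389890 ≡ 1667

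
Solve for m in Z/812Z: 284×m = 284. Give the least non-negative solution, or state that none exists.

1

gcd(284, 812) = 4, and 4 | 284, so solutions exist.
Divide through by 4: 71×m = 71 (mod 203).
71⁻¹ ≡ 183 (mod 203).
m ≡ 183×71 ≡ 1 (mod 203).
The smallest non-negative solution is m = 1.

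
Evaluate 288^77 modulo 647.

By square-and-multiply:
288^1 ≡ 288 (mod 647)
288^2 ≡ 288^2 = 82944 ≡ 128 (mod 647)
288^4 ≡ 128^2 = 16384 ≡ 209 (mod 647)
288^8 ≡ 209^2 = 43681 ≡ 332 (mod 647)
288^16 ≡ 332^2 = 110224 ≡ 234 (mod 647)
288^32 ≡ 234^2 = 54756 ≡ 408 (mod 647)
288^64 ≡ 408^2 = 166464 ≡ 185 (mod 647)
288^77 = 288^64 × 288^8 × 288^4 × 288^1 ≡ 185 × 332 × 209 × 288 (mod 647).
Accumulate the product:
185 × 332 = 61420 ≡ 602
602 × 209 = 125818 ≡ 300
300 × 288 = 86400 ≡ 349

349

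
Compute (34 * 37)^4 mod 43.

21

34 * 37 = 1258 ≡ 11 (mod 43)
(11)^4 ≡ 21 (mod 43)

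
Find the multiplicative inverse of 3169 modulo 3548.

3548 = 1·3169 + 379
3169 = 8·379 + 137
379 = 2·137 + 105
137 = 1·105 + 32
105 = 3·32 + 9
32 = 3·9 + 5
9 = 1·5 + 4
5 = 1·4 + 1
4 = 4·1 + 0
gcd(3169, 3548) = 1, so the inverse exists.
Back-substitute for 1:
1 = 1·5 − 1·4
  = −1·9 + 2·5
  = 2·32 − 7·9
  = −7·105 + 23·32
  = 23·137 − 30·105
  = −30·379 + 83·137
  = 83·3169 − 694·379
  = −694·3548 + 777·3169
So 3169⁻¹ ≡ 777 (mod 3548).

777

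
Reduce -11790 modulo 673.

-11790 = -18*673 + 324, so -11790 ≡ 324 (mod 673).

324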